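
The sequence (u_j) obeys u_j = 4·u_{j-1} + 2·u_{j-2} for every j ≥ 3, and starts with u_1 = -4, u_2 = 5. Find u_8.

Iterate the recurrence:
u_3 = 12, u_4 = 58, u_5 = 256, u_6 = 1140, u_7 = 5072, u_8 = 22568.

22568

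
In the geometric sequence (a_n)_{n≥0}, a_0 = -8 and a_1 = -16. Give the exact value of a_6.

Common ratio r = 2.
a_n = (-8)·2^(n-0).
a_6 = (-8)·2^6 = -512.

-512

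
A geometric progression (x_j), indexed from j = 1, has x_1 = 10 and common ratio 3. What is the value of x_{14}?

15943230

x_j = 10·3^(j-1).
x_{14} = 10·3^13 = 15943230.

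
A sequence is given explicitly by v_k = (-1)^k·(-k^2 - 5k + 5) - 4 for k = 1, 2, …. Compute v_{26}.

-805

(-1)^26 = 1; -k^2 - 5k + 5 at k=26 is -801; so v_{26} = -805.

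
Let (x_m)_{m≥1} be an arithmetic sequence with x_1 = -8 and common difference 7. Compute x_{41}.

272

x_m = -8 + (m - 1)·7.
x_{41} = -8 + 40·7 = 272.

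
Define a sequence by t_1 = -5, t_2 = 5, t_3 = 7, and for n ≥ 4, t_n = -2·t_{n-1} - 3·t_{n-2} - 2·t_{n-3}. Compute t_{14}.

t_4 = -19; t_5 = 7; t_6 = 29; …; t_{11} = -137; t_{12} = 269; t_{13} = 7; t_{14} = -547.

-547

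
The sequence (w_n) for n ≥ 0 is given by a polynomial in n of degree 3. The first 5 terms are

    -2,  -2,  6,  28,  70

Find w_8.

558

1st diffs: 0, 8, 22, 42.
2nd diffs: 8, 14, 20.
3rd diffs: 6, 6 (constant).
Newton forward-difference form: w_n = -2 + 8·C(n,2) + 6·C(n,3).
At n = 8: n = 8, so w_8 = -2 + 224 + 336 = 558.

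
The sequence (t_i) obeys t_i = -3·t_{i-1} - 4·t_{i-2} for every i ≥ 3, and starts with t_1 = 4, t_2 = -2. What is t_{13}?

Iterate the recurrence:
t_3 = -10  t_4 = 38  t_5 = -74  …  t_{10} = -1658  t_{11} = -106  t_{12} = 6950  t_{13} = -20426.

-20426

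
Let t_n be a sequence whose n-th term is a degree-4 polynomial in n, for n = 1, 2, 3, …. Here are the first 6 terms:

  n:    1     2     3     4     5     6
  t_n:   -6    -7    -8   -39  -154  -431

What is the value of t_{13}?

-18498

1st diffs: -1, -1, -31, -115, -277.
2nd diffs: 0, -30, -84, -162.
3rd diffs: -30, -54, -78.
4th diffs: -24, -24 (constant).
So t_n = -n^4 + 5n^3 - 5n^2 - 6n + 1.
Evaluating at n = 13 gives t_{13} = -18498.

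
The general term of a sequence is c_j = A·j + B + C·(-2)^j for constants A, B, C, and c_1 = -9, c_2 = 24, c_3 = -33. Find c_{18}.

The three given values yield: A + B - 2C = -9; 2A + B + 4C = 24; 3A + B - 8C = -33.
Subtracting the first from the second: A + 6C = 33.
Subtracting the second from the third: A - 12C = -57.
Solving: C = 5, A = 3, then B = -2.
Hence c_{18} = 3·18 + (-2) + 5·262144 = 1310772.

1310772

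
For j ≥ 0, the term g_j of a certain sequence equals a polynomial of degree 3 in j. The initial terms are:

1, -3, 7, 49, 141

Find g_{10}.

2751

1st diffs: -4, 10, 42, 92.
2nd diffs: 14, 32, 50.
3rd diffs: 18, 18 (constant).
So g_j = 3j^3 - 2j^2 - 5j + 1.
Evaluating at j = 10 gives g_{10} = 2751.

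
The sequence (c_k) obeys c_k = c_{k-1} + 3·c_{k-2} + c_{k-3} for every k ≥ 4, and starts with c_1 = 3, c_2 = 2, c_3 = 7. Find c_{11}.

7711

Compute successive terms:
c_4 = 16, c_5 = 39, c_6 = 94, c_7 = 227, c_8 = 548, c_9 = 1323, c_{10} = 3194, c_{11} = 7711.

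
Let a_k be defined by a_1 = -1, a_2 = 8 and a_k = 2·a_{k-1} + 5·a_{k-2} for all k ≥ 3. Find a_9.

Step forward from the initial values:
a_3 = 11;  a_4 = 62;  a_5 = 179;  a_6 = 668;  a_7 = 2231;  a_8 = 7802;  a_9 = 26759.

26759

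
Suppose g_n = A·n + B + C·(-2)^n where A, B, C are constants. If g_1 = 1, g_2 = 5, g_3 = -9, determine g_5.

-37

Write the equations: A + B - 2C = 1; 2A + B + 4C = 5; 3A + B - 8C = -9.
Subtracting the first from the second: A + 6C = 4.
Subtracting the second from the third: A - 12C = -14.
Solving: C = 1, A = -2, then B = 5.
Therefore g_5 = -10 + 5 + 1·(-32) = -37.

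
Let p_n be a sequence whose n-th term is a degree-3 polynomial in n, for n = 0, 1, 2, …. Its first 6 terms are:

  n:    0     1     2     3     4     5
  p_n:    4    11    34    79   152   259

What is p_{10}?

1st diffs: 7, 23, 45, 73, 107.
2nd diffs: 16, 22, 28, 34.
3rd diffs: 6, 6, 6 (constant).
Newton forward-difference form: p_n = 4 + 7·C(n,1) + 16·C(n,2) + 6·C(n,3).
At n = 10: n = 10, so p_{10} = 4 + 70 + 720 + 720 = 1514.

1514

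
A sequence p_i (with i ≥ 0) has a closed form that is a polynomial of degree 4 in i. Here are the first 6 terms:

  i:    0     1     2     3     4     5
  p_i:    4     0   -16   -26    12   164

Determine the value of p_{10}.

6624

1st diffs: -4, -16, -10, 38, 152.
2nd diffs: -12, 6, 48, 114.
3rd diffs: 18, 42, 66.
4th diffs: 24, 24 (constant).
So p_i = i^4 - 3i^3 - 4i^2 + 2i + 4.
Evaluating at i = 10 gives p_{10} = 6624.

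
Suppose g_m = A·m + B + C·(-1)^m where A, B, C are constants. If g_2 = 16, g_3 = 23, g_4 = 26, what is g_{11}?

At m = 2, 3, 4: 2A + B + C = 16; 3A + B - C = 23; 4A + B + C = 26.
Subtracting the first from the second: A - 2C = 7.
Subtracting the second from the third: A + 2C = 3.
Solving: C = -1, A = 5, then B = 7.
So g_m = 5·m + 7 + (-1)·(-1)^m; at m=11 this is 63.

63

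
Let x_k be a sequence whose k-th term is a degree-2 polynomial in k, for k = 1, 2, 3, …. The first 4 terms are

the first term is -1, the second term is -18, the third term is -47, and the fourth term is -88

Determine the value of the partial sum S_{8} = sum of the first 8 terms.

-1156

1st diffs: -17, -29, -41.
2nd diffs: -12, -12 (constant).
Newton forward-difference form: x_k = -1 + (-17)·C(k-1,1) + (-12)·C(k-1,2).
Continuing: -141, -206, -283, -372.
Summing k = 1..8 (8 terms) gives -1156.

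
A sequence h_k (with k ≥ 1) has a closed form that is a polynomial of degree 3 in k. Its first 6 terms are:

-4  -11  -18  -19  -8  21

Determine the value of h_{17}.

1st diffs: -7, -7, -1, 11, 29.
2nd diffs: 0, 6, 12, 18.
3rd diffs: 6, 6, 6 (constant).
Newton forward-difference form: h_k = -4 + (-7)·C(k-1,1) + 6·C(k-1,3).
At k = 17: k-1 = 16, so h_{17} = -4 - 112 + 3360 = 3244.

3244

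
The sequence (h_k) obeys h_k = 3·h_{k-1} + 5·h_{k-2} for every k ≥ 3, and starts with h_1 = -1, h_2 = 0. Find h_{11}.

Iterate the recurrence:
h_3 = -5, h_4 = -15, h_5 = -70, h_6 = -285, h_7 = -1205, h_8 = -5040, h_9 = -21145, h_{10} = -88635, h_{11} = -371630.

-371630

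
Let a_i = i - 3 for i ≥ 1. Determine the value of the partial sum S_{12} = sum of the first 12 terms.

42

Over i = 1..12: Σi = 78.
Total = (1)·78 + (-3)·12 = 42.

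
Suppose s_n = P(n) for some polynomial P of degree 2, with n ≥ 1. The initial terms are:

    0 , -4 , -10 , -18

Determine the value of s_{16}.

-270

1st diffs: -4, -6, -8.
2nd diffs: -2, -2 (constant).
So s_n = -n^2 - n + 2.
Evaluating at n = 16 gives s_{16} = -270.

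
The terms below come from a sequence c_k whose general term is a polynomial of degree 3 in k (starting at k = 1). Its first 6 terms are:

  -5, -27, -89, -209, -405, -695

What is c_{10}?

-3155

1st diffs: -22, -62, -120, -196, -290.
2nd diffs: -40, -58, -76, -94.
3rd diffs: -18, -18, -18 (constant).
Newton forward-difference form: c_k = -5 + (-22)·C(k-1,1) + (-40)·C(k-1,2) + (-18)·C(k-1,3).
At k = 10: k-1 = 9, so c_{10} = -5 - 198 - 1440 - 1512 = -3155.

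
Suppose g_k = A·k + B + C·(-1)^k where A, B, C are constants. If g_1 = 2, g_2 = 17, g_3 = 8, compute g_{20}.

71

Plug in k = 1, 2, 3: A + B - C = 2; 2A + B + C = 17; 3A + B - C = 8.
Subtracting the first from the second: A + 2C = 15.
Subtracting the second from the third: A - 2C = -9.
Solving: C = 6, A = 3, then B = 5.
So g_k = 3·k + 5 + 6·(-1)^k; at k=20 this is 71.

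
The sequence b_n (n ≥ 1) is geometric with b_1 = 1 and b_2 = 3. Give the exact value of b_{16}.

14348907

Common ratio r = 3.
b_n = 1·3^(n-1).
b_{16} = 1·3^15 = 14348907.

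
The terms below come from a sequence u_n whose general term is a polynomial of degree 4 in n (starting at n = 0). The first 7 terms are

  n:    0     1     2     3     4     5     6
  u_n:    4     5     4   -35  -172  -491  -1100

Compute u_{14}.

1st diffs: 1, -1, -39, -137, -319, -609.
2nd diffs: -2, -38, -98, -182, -290.
3rd diffs: -36, -60, -84, -108.
4th diffs: -24, -24, -24 (constant).
So u_n = -n^4 + 6n^2 - 4n + 4.
Evaluating at n = 14 gives u_{14} = -37292.

-37292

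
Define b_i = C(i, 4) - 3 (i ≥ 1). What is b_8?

67

C(8, 4) = 70, so b_8 = 67.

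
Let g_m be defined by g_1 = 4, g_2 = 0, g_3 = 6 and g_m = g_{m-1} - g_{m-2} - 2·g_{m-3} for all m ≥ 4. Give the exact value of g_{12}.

-266

Applying the relation repeatedly:
g_4 = -2; g_5 = -8; g_6 = -18; g_7 = -6; g_8 = 28; g_9 = 70; g_{10} = 54; g_{11} = -72; g_{12} = -266.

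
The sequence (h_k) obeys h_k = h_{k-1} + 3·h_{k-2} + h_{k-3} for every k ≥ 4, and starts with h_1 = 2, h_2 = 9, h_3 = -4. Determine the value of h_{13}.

Iterate the recurrence:
h_4 = 25  h_5 = 22  h_6 = 93  h_7 = 184  h_8 = 485  h_9 = 1130  h_{10} = 2769  h_{11} = 6644  h_{12} = 16081  h_{13} = 38782.

38782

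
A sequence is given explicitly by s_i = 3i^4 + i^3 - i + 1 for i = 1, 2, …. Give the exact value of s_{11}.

45244

s_{11} = 3·11^4 + 1·11^3 - 1·11 + 1 = 45244.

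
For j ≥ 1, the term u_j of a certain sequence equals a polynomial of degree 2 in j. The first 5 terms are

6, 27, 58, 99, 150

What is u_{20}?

1st diffs: 21, 31, 41, 51.
2nd diffs: 10, 10, 10 (constant).
Newton forward-difference form: u_j = 6 + 21·C(j-1,1) + 10·C(j-1,2).
At j = 20: j-1 = 19, so u_{20} = 6 + 399 + 1710 = 2115.

2115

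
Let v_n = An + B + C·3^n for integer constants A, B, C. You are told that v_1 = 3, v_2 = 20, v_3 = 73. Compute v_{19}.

The three given values yield: A + B + 3C = 3; 2A + B + 9C = 20; 3A + B + 27C = 73.
Subtracting the first from the second: A + 6C = 17.
Subtracting the second from the third: A + 18C = 53.
Solving: C = 3, A = -1, then B = -5.
So v_n = -1·n + (-5) + 3·3^n; at n=19 this is 3486784377.

3486784377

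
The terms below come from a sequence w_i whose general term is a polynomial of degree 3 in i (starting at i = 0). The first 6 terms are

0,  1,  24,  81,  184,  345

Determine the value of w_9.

1809

1st diffs: 1, 23, 57, 103, 161.
2nd diffs: 22, 34, 46, 58.
3rd diffs: 12, 12, 12 (constant).
Newton forward-difference form: w_i = 1·C(i,1) + 22·C(i,2) + 12·C(i,3).
At i = 9: i = 9, so w_9 = 9 + 792 + 1008 = 1809.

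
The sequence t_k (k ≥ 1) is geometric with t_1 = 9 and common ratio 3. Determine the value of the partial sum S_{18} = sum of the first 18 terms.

1743392196

t_k = 9·3^(k-1).
S = 9·(3^18 - 1)/(3 - 1) = 9·(387420489 - 1)/(2) = 1743392196.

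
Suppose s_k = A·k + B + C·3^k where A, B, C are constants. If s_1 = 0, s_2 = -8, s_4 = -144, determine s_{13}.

Plug in k = 1, 2, 4: A + B + 3C = 0; 2A + B + 9C = -8; 4A + B + 81C = -144.
Subtracting the first from the second: A + 6C = -8.
Subtracting the second from the third: 2A + 72C = -136.
Solving: C = -2, A = 4, then B = 2.
Hence s_{13} = 4·13 + 2 + (-2)·1594323 = -3188592.

-3188592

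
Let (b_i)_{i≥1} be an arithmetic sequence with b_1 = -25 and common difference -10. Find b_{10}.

-115

b_i = -25 + (i - 1)·(-10).
b_{10} = -25 + 9·(-10) = -115.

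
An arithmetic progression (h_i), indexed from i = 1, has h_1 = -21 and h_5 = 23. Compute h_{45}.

Common difference d = (23 - (-21)) / (5 - 1) = 11.
h_i = -21 + (i - 1)·11.
h_{45} = -21 + 44·11 = 463.

463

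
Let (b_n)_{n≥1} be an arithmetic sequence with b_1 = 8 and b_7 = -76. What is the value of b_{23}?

-300

Common difference d = (-76 - 8) / (7 - 1) = -14.
b_n = 8 + (n - 1)·(-14).
b_{23} = 8 + 22·(-14) = -300.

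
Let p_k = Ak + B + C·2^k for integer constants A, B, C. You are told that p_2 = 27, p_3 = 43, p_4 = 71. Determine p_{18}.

Write the equations: 2A + B + 4C = 27; 3A + B + 8C = 43; 4A + B + 16C = 71.
Subtracting the first from the second: A + 4C = 16.
Subtracting the second from the third: A + 8C = 28.
Solving: C = 3, A = 4, then B = 7.
Therefore p_{18} = 72 + 7 + 3·262144 = 786511.

786511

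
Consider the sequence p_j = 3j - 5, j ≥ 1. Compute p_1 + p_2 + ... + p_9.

Over j = 1..9: Σj = 45.
Total = (3)·45 + (-5)·9 = 90.

90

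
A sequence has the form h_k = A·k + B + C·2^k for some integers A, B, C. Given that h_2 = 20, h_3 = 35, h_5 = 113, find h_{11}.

6179

Plug in k = 2, 3, 5: 2A + B + 4C = 20; 3A + B + 8C = 35; 5A + B + 32C = 113.
Subtracting the first from the second: A + 4C = 15.
Subtracting the second from the third: 2A + 24C = 78.
Solving: C = 3, A = 3, then B = 2.
Therefore h_{11} = 33 + 2 + 3·2048 = 6179.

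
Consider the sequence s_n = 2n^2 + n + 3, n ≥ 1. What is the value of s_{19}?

s_{19} = 2·19^2 + 1·19 + 3 = 744.

744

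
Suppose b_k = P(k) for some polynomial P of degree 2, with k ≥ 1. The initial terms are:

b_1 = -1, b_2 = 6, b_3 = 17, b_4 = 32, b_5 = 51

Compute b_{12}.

1st diffs: 7, 11, 15, 19.
2nd diffs: 4, 4, 4 (constant).
So b_k = 2k^2 + k - 4.
Evaluating at k = 12 gives b_{12} = 296.

296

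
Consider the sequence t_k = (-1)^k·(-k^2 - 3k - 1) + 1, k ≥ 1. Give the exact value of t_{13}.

(-1)^13 = -1; -k^2 - 3k - 1 at k=13 is -209; so t_{13} = 210.

210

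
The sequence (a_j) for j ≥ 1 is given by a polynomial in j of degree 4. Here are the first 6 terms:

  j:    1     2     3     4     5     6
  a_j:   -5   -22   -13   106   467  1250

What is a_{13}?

43747

1st diffs: -17, 9, 119, 361, 783.
2nd diffs: 26, 110, 242, 422.
3rd diffs: 84, 132, 180.
4th diffs: 48, 48 (constant).
So a_j = 2j^4 - 6j^3 - j^2 - 2j + 2.
Evaluating at j = 13 gives a_{13} = 43747.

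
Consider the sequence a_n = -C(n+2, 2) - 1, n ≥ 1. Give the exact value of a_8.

-46

C(10, 2) = 45, so a_8 = -46.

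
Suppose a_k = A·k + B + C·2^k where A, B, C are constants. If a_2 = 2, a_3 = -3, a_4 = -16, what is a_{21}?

-4194237

Write the equations: 2A + B + 4C = 2; 3A + B + 8C = -3; 4A + B + 16C = -16.
Subtracting the first from the second: A + 4C = -5.
Subtracting the second from the third: A + 8C = -13.
Solving: C = -2, A = 3, then B = 4.
Therefore a_{21} = 63 + 4 + (-2)·2097152 = -4194237.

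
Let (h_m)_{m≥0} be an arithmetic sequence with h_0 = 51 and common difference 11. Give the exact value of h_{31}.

h_m = 51 + (m - 0)·11.
h_{31} = 51 + 31·11 = 392.

392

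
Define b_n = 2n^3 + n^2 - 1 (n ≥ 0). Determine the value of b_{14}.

5683

b_{14} = 2·14^3 + 1·14^2 - 1 = 5683.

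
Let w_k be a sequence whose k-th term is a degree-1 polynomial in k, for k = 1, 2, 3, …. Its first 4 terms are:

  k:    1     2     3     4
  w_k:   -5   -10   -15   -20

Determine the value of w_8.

-40

1st diffs: -5, -5, -5 (constant).
So w_k = -5k.
Evaluating at k = 8 gives w_8 = -40.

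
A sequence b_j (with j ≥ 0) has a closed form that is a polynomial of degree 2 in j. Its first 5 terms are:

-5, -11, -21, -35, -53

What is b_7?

1st diffs: -6, -10, -14, -18.
2nd diffs: -4, -4, -4 (constant).
Newton forward-difference form: b_j = -5 + (-6)·C(j,1) + (-4)·C(j,2).
At j = 7: j = 7, so b_7 = -5 - 42 - 84 = -131.

-131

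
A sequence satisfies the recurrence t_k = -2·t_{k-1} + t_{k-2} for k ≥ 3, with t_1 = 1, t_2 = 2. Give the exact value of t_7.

t_3 = -3  t_4 = 8  t_5 = -19  t_6 = 46  t_7 = -111.

-111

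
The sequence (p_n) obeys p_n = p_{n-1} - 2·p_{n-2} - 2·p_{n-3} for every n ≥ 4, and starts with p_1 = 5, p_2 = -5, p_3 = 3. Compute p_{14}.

Iterate the recurrence:
p_4 = 3;  p_5 = 7;  p_6 = -5;  …;  p_{11} = 135;  p_{12} = -205;  p_{13} = -753;  p_{14} = -613.

-613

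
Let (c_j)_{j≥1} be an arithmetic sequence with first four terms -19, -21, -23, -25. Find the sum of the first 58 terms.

Common difference d = -2.
c_j = -19 + (j - 1)·(-2).
c_{58} = -133; S = 58·(-19 + (-133))/2 = -4408.

-4408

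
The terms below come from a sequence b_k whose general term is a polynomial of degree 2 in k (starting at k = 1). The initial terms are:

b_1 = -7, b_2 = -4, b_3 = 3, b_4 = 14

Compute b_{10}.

164

1st diffs: 3, 7, 11.
2nd diffs: 4, 4 (constant).
Newton forward-difference form: b_k = -7 + 3·C(k-1,1) + 4·C(k-1,2).
At k = 10: k-1 = 9, so b_{10} = -7 + 27 + 144 = 164.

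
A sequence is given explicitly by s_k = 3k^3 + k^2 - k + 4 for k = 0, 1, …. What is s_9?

s_9 = 3·9^3 + 1·9^2 - 1·9 + 4 = 2263.

2263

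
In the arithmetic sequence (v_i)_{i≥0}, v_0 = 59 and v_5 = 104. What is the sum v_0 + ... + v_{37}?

8569

Common difference d = (104 - 59) / (5 - 0) = 9.
v_i = 59 + (i - 0)·9.
v_{37} = 392; S = 38·(59 + 392)/2 = 8569.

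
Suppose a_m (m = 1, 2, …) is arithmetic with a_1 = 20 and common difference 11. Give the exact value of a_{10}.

a_m = 20 + (m - 1)·11.
a_{10} = 20 + 9·11 = 119.

119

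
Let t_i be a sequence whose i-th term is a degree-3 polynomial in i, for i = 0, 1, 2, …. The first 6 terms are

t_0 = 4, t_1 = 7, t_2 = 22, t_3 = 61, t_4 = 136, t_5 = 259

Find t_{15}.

6769

1st diffs: 3, 15, 39, 75, 123.
2nd diffs: 12, 24, 36, 48.
3rd diffs: 12, 12, 12 (constant).
Newton forward-difference form: t_i = 4 + 3·C(i,1) + 12·C(i,2) + 12·C(i,3).
At i = 15: i = 15, so t_{15} = 4 + 45 + 1260 + 5460 = 6769.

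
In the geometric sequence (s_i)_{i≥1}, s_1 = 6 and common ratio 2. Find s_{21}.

s_i = 6·2^(i-1).
s_{21} = 6·2^20 = 6291456.

6291456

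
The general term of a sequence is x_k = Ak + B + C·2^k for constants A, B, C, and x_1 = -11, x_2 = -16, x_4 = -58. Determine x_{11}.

Write the equations: A + B + 2C = -11; 2A + B + 4C = -16; 4A + B + 16C = -58.
Subtracting the first from the second: A + 2C = -5.
Subtracting the second from the third: 2A + 12C = -42.
Solving: C = -4, A = 3, then B = -6.
So x_k = 3·k + (-6) + (-4)·2^k; at k=11 this is -8165.

-8165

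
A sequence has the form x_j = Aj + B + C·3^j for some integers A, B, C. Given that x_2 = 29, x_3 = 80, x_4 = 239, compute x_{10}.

177125

The three given values yield: 2A + B + 9C = 29; 3A + B + 27C = 80; 4A + B + 81C = 239.
Subtracting the first from the second: A + 18C = 51.
Subtracting the second from the third: A + 54C = 159.
Solving: C = 3, A = -3, then B = 8.
So x_j = -3·j + 8 + 3·3^j; at j=10 this is 177125.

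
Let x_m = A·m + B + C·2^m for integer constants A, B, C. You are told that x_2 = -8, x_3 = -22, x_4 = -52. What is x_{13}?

-32738

The three given values yield: 2A + B + 4C = -8; 3A + B + 8C = -22; 4A + B + 16C = -52.
Subtracting the first from the second: A + 4C = -14.
Subtracting the second from the third: A + 8C = -30.
Solving: C = -4, A = 2, then B = 4.
So x_m = 2·m + 4 + (-4)·2^m; at m=13 this is -32738.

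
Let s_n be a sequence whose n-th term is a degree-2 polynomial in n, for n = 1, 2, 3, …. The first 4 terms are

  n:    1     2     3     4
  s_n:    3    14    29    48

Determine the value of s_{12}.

344

1st diffs: 11, 15, 19.
2nd diffs: 4, 4 (constant).
So s_n = 2n^2 + 5n - 4.
Evaluating at n = 12 gives s_{12} = 344.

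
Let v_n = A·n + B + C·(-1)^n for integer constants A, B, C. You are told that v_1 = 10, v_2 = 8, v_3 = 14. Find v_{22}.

48

The three given values yield: A + B - C = 10; 2A + B + C = 8; 3A + B - C = 14.
Subtracting the first from the second: A + 2C = -2.
Subtracting the second from the third: A - 2C = 6.
Solving: C = -2, A = 2, then B = 6.
Hence v_{22} = 2·22 + 6 + (-2)·1 = 48.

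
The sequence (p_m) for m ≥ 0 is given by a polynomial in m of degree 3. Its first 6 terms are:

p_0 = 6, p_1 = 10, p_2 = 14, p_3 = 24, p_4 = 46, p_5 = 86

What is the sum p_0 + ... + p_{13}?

6454

1st diffs: 4, 4, 10, 22, 40.
2nd diffs: 0, 6, 12, 18.
3rd diffs: 6, 6, 6 (constant).
Newton forward-difference form: p_m = 6 + 4·C(m,1) + 6·C(m,3).
Continuing: …, 150, 244, 374, 546, …, p_{13} = 1774.
Summing m = 0..13 (14 terms) gives 6454.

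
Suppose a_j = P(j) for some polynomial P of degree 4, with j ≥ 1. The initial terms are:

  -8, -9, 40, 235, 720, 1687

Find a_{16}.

1st diffs: -1, 49, 195, 485, 967.
2nd diffs: 50, 146, 290, 482.
3rd diffs: 96, 144, 192.
4th diffs: 48, 48 (constant).
Newton forward-difference form: a_j = -8 + (-1)·C(j-1,1) + 50·C(j-1,2) + 96·C(j-1,3) + 48·C(j-1,4).
At j = 16: j-1 = 15, so a_{16} = -8 - 15 + 5250 + 43680 + 65520 = 114427.

114427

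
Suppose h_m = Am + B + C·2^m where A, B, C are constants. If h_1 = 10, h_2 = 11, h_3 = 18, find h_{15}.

98238

Plug in m = 1, 2, 3: A + B + 2C = 10; 2A + B + 4C = 11; 3A + B + 8C = 18.
Subtracting the first from the second: A + 2C = 1.
Subtracting the second from the third: A + 4C = 7.
Solving: C = 3, A = -5, then B = 9.
Hence h_{15} = -5·15 + 9 + 3·32768 = 98238.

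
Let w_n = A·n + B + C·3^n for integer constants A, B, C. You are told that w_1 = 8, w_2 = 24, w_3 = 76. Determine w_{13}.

4782944

At n = 1, 2, 3: A + B + 3C = 8; 2A + B + 9C = 24; 3A + B + 27C = 76.
Subtracting the first from the second: A + 6C = 16.
Subtracting the second from the third: A + 18C = 52.
Solving: C = 3, A = -2, then B = 1.
Therefore w_{13} = -26 + 1 + 3·1594323 = 4782944.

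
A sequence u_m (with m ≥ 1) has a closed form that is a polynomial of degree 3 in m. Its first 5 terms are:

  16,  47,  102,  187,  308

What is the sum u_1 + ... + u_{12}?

1st diffs: 31, 55, 85, 121.
2nd diffs: 24, 30, 36.
3rd diffs: 6, 6 (constant).
So u_m = m^3 + 6m^2 + 6m + 3.
Continuing: …, 471, 682, 947, 1272, …, u_{12} = 2667.
Summing m = 1..12 (12 terms) gives 10488.

10488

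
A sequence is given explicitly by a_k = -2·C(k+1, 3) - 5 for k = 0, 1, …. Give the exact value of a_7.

-117

C(8, 3) = 56, so a_7 = -117.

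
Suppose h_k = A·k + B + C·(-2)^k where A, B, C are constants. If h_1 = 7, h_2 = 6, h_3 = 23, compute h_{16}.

-65456

At k = 1, 2, 3: A + B - 2C = 7; 2A + B + 4C = 6; 3A + B - 8C = 23.
Subtracting the first from the second: A + 6C = -1.
Subtracting the second from the third: A - 12C = 17.
Solving: C = -1, A = 5, then B = 0.
Therefore h_{16} = 80 + 0 + (-1)·65536 = -65456.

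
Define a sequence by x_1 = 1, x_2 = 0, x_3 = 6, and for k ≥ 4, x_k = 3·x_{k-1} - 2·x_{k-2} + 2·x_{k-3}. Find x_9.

Step forward from the initial values:
x_4 = 20; x_5 = 48; x_6 = 116; x_7 = 292; x_8 = 740; x_9 = 1868.

1868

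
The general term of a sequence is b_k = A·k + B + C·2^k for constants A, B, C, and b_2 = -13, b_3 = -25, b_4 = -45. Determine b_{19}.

Plug in k = 2, 3, 4: 2A + B + 4C = -13; 3A + B + 8C = -25; 4A + B + 16C = -45.
Subtracting the first from the second: A + 4C = -12.
Subtracting the second from the third: A + 8C = -20.
Solving: C = -2, A = -4, then B = 3.
Hence b_{19} = -4·19 + 3 + (-2)·524288 = -1048649.

-1048649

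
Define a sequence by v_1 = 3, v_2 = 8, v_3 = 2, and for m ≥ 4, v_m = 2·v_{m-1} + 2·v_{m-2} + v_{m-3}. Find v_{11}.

29962

v_4 = 23;  v_5 = 58;  v_6 = 164;  v_7 = 467;  v_8 = 1320;  v_9 = 3738;  v_{10} = 10583;  v_{11} = 29962.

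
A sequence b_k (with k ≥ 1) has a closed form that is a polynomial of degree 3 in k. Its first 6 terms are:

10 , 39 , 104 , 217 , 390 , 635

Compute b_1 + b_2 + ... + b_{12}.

1st diffs: 29, 65, 113, 173, 245.
2nd diffs: 36, 48, 60, 72.
3rd diffs: 12, 12, 12 (constant).
So b_k = 2k^3 + 6k^2 - 3k + 5.
Continuing: …, 964, 1389, 1922, 2575, …, b_{12} = 4289.
Summing k = 1..12 (12 terms) gives 15894.

15894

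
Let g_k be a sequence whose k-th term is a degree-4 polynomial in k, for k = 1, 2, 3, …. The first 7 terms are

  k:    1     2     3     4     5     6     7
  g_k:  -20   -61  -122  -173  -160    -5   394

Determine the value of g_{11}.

1st diffs: -41, -61, -51, 13, 155, 399.
2nd diffs: -20, 10, 64, 142, 244.
3rd diffs: 30, 54, 78, 102.
4th diffs: 24, 24, 24 (constant).
Newton forward-difference form: g_k = -20 + (-41)·C(k-1,1) + (-20)·C(k-1,2) + 30·C(k-1,3) + 24·C(k-1,4).
At k = 11: k-1 = 10, so g_{11} = -20 - 410 - 900 + 3600 + 5040 = 7310.

7310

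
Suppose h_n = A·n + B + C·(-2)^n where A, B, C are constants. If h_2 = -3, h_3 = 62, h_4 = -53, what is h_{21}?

Plug in n = 2, 3, 4: 2A + B + 4C = -3; 3A + B - 8C = 62; 4A + B + 16C = -53.
Subtracting the first from the second: A - 12C = 65.
Subtracting the second from the third: A + 24C = -115.
Solving: C = -5, A = 5, then B = 7.
Hence h_{21} = 5·21 + 7 + (-5)·(-2097152) = 10485872.

10485872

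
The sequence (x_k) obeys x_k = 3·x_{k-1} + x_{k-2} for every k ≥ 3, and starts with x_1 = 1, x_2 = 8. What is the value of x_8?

Step forward from the initial values:
x_3 = 25; x_4 = 83; x_5 = 274; x_6 = 905; x_7 = 2989; x_8 = 9872.

9872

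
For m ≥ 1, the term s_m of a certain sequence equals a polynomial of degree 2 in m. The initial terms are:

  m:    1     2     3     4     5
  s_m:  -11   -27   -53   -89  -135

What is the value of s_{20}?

-2025

1st diffs: -16, -26, -36, -46.
2nd diffs: -10, -10, -10 (constant).
So s_m = -5m^2 - m - 5.
Evaluating at m = 20 gives s_{20} = -2025.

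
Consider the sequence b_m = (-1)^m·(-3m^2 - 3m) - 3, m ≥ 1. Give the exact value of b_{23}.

(-1)^23 = -1; -3m^2 - 3m at m=23 is -1656; so b_{23} = 1653.

1653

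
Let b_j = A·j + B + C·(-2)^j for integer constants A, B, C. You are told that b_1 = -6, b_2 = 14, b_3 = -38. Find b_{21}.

-8388686

Write the equations: A + B - 2C = -6; 2A + B + 4C = 14; 3A + B - 8C = -38.
Subtracting the first from the second: A + 6C = 20.
Subtracting the second from the third: A - 12C = -52.
Solving: C = 4, A = -4, then B = 6.
So b_j = -4·j + 6 + 4·(-2)^j; at j=21 this is -8388686.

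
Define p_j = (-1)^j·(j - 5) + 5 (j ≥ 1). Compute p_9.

(-1)^9 = -1; j - 5 at j=9 is 4; so p_9 = 1.

1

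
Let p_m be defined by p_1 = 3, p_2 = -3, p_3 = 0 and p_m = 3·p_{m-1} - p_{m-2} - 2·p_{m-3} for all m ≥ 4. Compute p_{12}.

Compute successive terms:
p_4 = -3;  p_5 = -3;  p_6 = -6;  p_7 = -9;  p_8 = -15;  p_9 = -24;  p_{10} = -39;  p_{11} = -63;  p_{12} = -102.

-102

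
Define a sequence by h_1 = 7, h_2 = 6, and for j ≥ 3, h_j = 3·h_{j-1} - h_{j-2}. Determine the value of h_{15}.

1057115

Iterate the recurrence:
h_3 = 11;  h_4 = 27;  h_5 = 70;  …;  h_{12} = 58911;  h_{13} = 154231;  h_{14} = 403782;  h_{15} = 1057115.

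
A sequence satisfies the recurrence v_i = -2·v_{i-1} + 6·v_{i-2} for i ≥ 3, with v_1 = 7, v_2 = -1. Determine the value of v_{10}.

-268816

Compute successive terms:
v_3 = 44  v_4 = -94  v_5 = 452  v_6 = -1468  v_7 = 5648  v_8 = -20104  v_9 = 74096  v_{10} = -268816.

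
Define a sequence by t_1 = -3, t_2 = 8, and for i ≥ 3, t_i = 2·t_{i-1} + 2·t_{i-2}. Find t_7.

t_3 = 10  t_4 = 36  t_5 = 92  t_6 = 256  t_7 = 696.

696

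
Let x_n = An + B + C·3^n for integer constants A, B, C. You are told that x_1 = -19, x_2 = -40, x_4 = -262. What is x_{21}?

-31381059679

At n = 1, 2, 4: A + B + 3C = -19; 2A + B + 9C = -40; 4A + B + 81C = -262.
Subtracting the first from the second: A + 6C = -21.
Subtracting the second from the third: 2A + 72C = -222.
Solving: C = -3, A = -3, then B = -7.
Therefore x_{21} = -63 + (-7) + (-3)·10460353203 = -31381059679.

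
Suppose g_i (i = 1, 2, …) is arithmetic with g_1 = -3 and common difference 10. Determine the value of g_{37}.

357

g_i = -3 + (i - 1)·10.
g_{37} = -3 + 36·10 = 357.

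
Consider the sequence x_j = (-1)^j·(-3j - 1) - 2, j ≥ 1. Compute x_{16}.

(-1)^16 = 1; -3j - 1 at j=16 is -49; so x_{16} = -51.

-51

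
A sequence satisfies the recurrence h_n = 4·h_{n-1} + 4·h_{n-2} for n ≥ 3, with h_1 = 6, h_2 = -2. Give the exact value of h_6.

Applying the relation repeatedly:
h_3 = 16  h_4 = 56  h_5 = 288  h_6 = 1376.

1376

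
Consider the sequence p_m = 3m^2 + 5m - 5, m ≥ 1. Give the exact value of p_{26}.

2153

p_{26} = 3·26^2 + 5·26 - 5 = 2153.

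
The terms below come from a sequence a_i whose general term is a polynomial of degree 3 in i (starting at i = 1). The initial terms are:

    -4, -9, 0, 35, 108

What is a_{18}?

9975

1st diffs: -5, 9, 35, 73.
2nd diffs: 14, 26, 38.
3rd diffs: 12, 12 (constant).
Newton forward-difference form: a_i = -4 + (-5)·C(i-1,1) + 14·C(i-1,2) + 12·C(i-1,3).
At i = 18: i-1 = 17, so a_{18} = -4 - 85 + 1904 + 8160 = 9975.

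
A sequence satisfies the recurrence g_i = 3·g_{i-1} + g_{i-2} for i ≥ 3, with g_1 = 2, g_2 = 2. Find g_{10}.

33794

g_3 = 8;  g_4 = 26;  g_5 = 86;  g_6 = 284;  g_7 = 938;  g_8 = 3098;  g_9 = 10232;  g_{10} = 33794.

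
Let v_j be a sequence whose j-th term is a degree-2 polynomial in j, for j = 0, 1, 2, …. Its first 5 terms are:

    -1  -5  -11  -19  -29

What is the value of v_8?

-89

1st diffs: -4, -6, -8, -10.
2nd diffs: -2, -2, -2 (constant).
So v_j = -j^2 - 3j - 1.
Evaluating at j = 8 gives v_8 = -89.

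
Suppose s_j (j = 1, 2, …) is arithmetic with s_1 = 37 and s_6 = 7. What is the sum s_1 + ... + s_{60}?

Common difference d = (7 - 37) / (6 - 1) = -6.
s_j = 37 + (j - 1)·(-6).
s_{60} = -317; S = 60·(37 + (-317))/2 = -8400.

-8400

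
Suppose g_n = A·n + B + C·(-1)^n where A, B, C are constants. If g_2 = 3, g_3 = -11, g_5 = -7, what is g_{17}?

17

At n = 2, 3, 5: 2A + B + C = 3; 3A + B - C = -11; 5A + B - C = -7.
Subtracting the first from the second: A - 2C = -14.
Subtracting the second from the third: 2A = 4.
Solving: C = 8, A = 2, then B = -9.
Therefore g_{17} = 34 + (-9) + 8·(-1) = 17.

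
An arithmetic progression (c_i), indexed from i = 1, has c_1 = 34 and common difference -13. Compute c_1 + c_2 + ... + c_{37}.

-7400

c_i = 34 + (i - 1)·(-13).
c_{37} = -434; S = 37·(34 + (-434))/2 = -7400.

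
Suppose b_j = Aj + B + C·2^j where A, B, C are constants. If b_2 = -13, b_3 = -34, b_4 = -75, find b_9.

Write the equations: 2A + B + 4C = -13; 3A + B + 8C = -34; 4A + B + 16C = -75.
Subtracting the first from the second: A + 4C = -21.
Subtracting the second from the third: A + 8C = -41.
Solving: C = -5, A = -1, then B = 9.
Hence b_9 = -1·9 + 9 + (-5)·512 = -2560.

-2560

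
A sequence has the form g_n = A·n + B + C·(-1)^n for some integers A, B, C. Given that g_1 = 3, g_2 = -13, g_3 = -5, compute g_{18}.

-77

Write the equations: A + B - C = 3; 2A + B + C = -13; 3A + B - C = -5.
Subtracting the first from the second: A + 2C = -16.
Subtracting the second from the third: A - 2C = 8.
Solving: C = -6, A = -4, then B = 1.
So g_n = -4·n + 1 + (-6)·(-1)^n; at n=18 this is -77.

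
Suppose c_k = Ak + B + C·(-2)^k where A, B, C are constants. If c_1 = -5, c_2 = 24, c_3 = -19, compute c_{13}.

-32705

At k = 1, 2, 3: A + B - 2C = -5; 2A + B + 4C = 24; 3A + B - 8C = -19.
Subtracting the first from the second: A + 6C = 29.
Subtracting the second from the third: A - 12C = -43.
Solving: C = 4, A = 5, then B = -2.
So c_k = 5·k + (-2) + 4·(-2)^k; at k=13 this is -32705.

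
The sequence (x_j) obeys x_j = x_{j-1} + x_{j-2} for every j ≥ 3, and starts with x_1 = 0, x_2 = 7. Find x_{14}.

Step forward from the initial values:
x_3 = 7  x_4 = 14  x_5 = 21  …  x_{11} = 385  x_{12} = 623  x_{13} = 1008  x_{14} = 1631.

1631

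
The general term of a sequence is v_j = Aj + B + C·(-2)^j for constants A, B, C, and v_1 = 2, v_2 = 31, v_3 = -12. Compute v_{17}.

The three given values yield: A + B - 2C = 2; 2A + B + 4C = 31; 3A + B - 8C = -12.
Subtracting the first from the second: A + 6C = 29.
Subtracting the second from the third: A - 12C = -43.
Solving: C = 4, A = 5, then B = 5.
So v_j = 5·j + 5 + 4·(-2)^j; at j=17 this is -524198.

-524198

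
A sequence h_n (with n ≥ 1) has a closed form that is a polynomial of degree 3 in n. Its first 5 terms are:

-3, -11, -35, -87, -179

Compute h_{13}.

-3795

1st diffs: -8, -24, -52, -92.
2nd diffs: -16, -28, -40.
3rd diffs: -12, -12 (constant).
Newton forward-difference form: h_n = -3 + (-8)·C(n-1,1) + (-16)·C(n-1,2) + (-12)·C(n-1,3).
At n = 13: n-1 = 12, so h_{13} = -3 - 96 - 1056 - 2640 = -3795.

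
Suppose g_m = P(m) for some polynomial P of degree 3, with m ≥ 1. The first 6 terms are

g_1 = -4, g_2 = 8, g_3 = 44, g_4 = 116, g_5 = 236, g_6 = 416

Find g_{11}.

2636

1st diffs: 12, 36, 72, 120, 180.
2nd diffs: 24, 36, 48, 60.
3rd diffs: 12, 12, 12 (constant).
So g_m = 2m^3 - 2m - 4.
Evaluating at m = 11 gives g_{11} = 2636.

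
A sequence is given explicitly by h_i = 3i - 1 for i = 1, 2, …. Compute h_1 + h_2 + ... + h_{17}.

442

Over i = 1..17: Σi = 153.
Total = (3)·153 + (-1)·17 = 442.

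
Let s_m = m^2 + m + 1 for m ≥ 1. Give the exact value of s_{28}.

s_{28} = 1·28^2 + 1·28 + 1 = 813.

813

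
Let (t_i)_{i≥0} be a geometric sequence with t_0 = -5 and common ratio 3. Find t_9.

t_i = (-5)·3^(i-0).
t_9 = (-5)·3^9 = -98415.

-98415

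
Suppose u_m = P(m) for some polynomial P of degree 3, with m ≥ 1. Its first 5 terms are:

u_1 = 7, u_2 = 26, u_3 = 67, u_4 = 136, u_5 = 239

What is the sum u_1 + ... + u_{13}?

12155

1st diffs: 19, 41, 69, 103.
2nd diffs: 22, 28, 34.
3rd diffs: 6, 6 (constant).
Newton forward-difference form: u_m = 7 + 19·C(m-1,1) + 22·C(m-1,2) + 6·C(m-1,3).
Continuing: …, 382, 571, 812, 1111, …, u_{13} = 3007.
Summing m = 1..13 (13 terms) gives 12155.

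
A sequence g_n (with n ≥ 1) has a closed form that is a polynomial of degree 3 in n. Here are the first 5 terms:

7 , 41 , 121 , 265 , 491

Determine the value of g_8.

1st diffs: 34, 80, 144, 226.
2nd diffs: 46, 64, 82.
3rd diffs: 18, 18 (constant).
Newton forward-difference form: g_n = 7 + 34·C(n-1,1) + 46·C(n-1,2) + 18·C(n-1,3).
At n = 8: n-1 = 7, so g_8 = 7 + 238 + 966 + 630 = 1841.

1841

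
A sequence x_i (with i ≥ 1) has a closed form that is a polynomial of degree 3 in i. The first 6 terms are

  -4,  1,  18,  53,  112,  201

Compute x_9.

1st diffs: 5, 17, 35, 59, 89.
2nd diffs: 12, 18, 24, 30.
3rd diffs: 6, 6, 6 (constant).
Newton forward-difference form: x_i = -4 + 5·C(i-1,1) + 12·C(i-1,2) + 6·C(i-1,3).
At i = 9: i-1 = 8, so x_9 = -4 + 40 + 336 + 336 = 708.

708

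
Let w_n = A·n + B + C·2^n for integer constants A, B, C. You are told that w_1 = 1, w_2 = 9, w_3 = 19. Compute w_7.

Write the equations: A + B + 2C = 1; 2A + B + 4C = 9; 3A + B + 8C = 19.
Subtracting the first from the second: A + 2C = 8.
Subtracting the second from the third: A + 4C = 10.
Solving: C = 1, A = 6, then B = -7.
Hence w_7 = 6·7 + (-7) + 1·128 = 163.

163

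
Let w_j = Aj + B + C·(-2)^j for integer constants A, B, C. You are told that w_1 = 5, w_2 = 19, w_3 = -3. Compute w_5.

At j = 1, 2, 3: A + B - 2C = 5; 2A + B + 4C = 19; 3A + B - 8C = -3.
Subtracting the first from the second: A + 6C = 14.
Subtracting the second from the third: A - 12C = -22.
Solving: C = 2, A = 2, then B = 7.
So w_j = 2·j + 7 + 2·(-2)^j; at j=5 this is -47.

-47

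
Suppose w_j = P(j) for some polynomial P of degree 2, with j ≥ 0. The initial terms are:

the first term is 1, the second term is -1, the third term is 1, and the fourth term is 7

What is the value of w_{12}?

1st diffs: -2, 2, 6.
2nd diffs: 4, 4 (constant).
So w_j = 2j^2 - 4j + 1.
Evaluating at j = 12 gives w_{12} = 241.

241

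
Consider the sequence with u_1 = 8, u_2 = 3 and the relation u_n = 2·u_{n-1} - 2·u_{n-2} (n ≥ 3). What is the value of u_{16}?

1664

u_3 = -10  u_4 = -26  u_5 = -32  …  u_{13} = -512  u_{14} = -192  u_{15} = 640  u_{16} = 1664.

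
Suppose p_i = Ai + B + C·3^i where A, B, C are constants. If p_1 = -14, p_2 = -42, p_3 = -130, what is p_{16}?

-215233574

Plug in i = 1, 2, 3: A + B + 3C = -14; 2A + B + 9C = -42; 3A + B + 27C = -130.
Subtracting the first from the second: A + 6C = -28.
Subtracting the second from the third: A + 18C = -88.
Solving: C = -5, A = 2, then B = -1.
Hence p_{16} = 2·16 + (-1) + (-5)·43046721 = -215233574.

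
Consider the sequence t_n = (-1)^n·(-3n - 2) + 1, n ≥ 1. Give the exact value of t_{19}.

(-1)^19 = -1; -3n - 2 at n=19 is -59; so t_{19} = 60.

60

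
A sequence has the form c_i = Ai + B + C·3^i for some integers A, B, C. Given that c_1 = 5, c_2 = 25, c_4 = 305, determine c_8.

26209

The three given values yield: A + B + 3C = 5; 2A + B + 9C = 25; 4A + B + 81C = 305.
Subtracting the first from the second: A + 6C = 20.
Subtracting the second from the third: 2A + 72C = 280.
Solving: C = 4, A = -4, then B = -3.
Therefore c_8 = -32 + (-3) + 4·6561 = 26209.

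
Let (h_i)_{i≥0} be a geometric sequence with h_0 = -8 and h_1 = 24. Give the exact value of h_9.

157464

Common ratio r = -3.
h_i = (-8)·(-3)^(i-0).
h_9 = (-8)·(-3)^9 = 157464.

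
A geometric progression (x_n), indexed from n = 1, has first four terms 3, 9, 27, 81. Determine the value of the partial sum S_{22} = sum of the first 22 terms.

47071589412

Common ratio r = 3.
x_n = 3·3^(n-1).
S = 3·(3^22 - 1)/(3 - 1) = 3·(31381059609 - 1)/(2) = 47071589412.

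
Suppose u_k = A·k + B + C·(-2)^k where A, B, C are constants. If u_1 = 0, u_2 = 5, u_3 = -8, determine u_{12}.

The three given values yield: A + B - 2C = 0; 2A + B + 4C = 5; 3A + B - 8C = -8.
Subtracting the first from the second: A + 6C = 5.
Subtracting the second from the third: A - 12C = -13.
Solving: C = 1, A = -1, then B = 3.
So u_k = -1·k + 3 + 1·(-2)^k; at k=12 this is 4087.

4087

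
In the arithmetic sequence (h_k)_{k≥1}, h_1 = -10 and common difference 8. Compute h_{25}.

h_k = -10 + (k - 1)·8.
h_{25} = -10 + 24·8 = 182.

182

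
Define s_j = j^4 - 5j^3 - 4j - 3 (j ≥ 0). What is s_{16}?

s_{16} = 1·16^4 - 5·16^3 - 4·16 - 3 = 44989.

44989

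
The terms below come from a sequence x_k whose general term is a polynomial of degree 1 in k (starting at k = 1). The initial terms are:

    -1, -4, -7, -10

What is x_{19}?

-55

1st diffs: -3, -3, -3 (constant).
So x_k = -3k + 2.
Evaluating at k = 19 gives x_{19} = -55.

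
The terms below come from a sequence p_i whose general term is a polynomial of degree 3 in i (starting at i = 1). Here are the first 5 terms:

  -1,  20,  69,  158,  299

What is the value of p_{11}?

1st diffs: 21, 49, 89, 141.
2nd diffs: 28, 40, 52.
3rd diffs: 12, 12 (constant).
So p_i = 2i^3 + 2i^2 + i - 6.
Evaluating at i = 11 gives p_{11} = 2909.

2909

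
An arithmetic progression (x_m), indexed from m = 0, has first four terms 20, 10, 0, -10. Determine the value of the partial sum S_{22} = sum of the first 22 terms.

-1870

Common difference d = -10.
x_m = 20 + (m - 0)·(-10).
x_{21} = -190; S = 22·(20 + (-190))/2 = -1870.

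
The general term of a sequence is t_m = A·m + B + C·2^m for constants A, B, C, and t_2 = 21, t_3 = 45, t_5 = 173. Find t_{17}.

Write the equations: 2A + B + 4C = 21; 3A + B + 8C = 45; 5A + B + 32C = 173.
Subtracting the first from the second: A + 4C = 24.
Subtracting the second from the third: 2A + 24C = 128.
Solving: C = 5, A = 4, then B = -7.
Therefore t_{17} = 68 + (-7) + 5·131072 = 655421.

655421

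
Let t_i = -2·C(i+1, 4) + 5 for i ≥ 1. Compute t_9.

-415

C(10, 4) = 210, so t_9 = -415.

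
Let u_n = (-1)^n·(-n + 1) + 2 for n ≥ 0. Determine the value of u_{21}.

22

(-1)^21 = -1; -n + 1 at n=21 is -20; so u_{21} = 22.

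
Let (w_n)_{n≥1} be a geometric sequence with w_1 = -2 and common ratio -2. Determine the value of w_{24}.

w_n = (-2)·(-2)^(n-1).
w_{24} = (-2)·(-2)^23 = 16777216.

16777216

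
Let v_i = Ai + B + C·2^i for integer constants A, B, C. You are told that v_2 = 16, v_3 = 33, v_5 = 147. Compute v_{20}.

5242822

Plug in i = 2, 3, 5: 2A + B + 4C = 16; 3A + B + 8C = 33; 5A + B + 32C = 147.
Subtracting the first from the second: A + 4C = 17.
Subtracting the second from the third: 2A + 24C = 114.
Solving: C = 5, A = -3, then B = 2.
Hence v_{20} = -3·20 + 2 + 5·1048576 = 5242822.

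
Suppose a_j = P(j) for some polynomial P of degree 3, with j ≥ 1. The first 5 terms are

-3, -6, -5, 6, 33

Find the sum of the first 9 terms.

1st diffs: -3, 1, 11, 27.
2nd diffs: 4, 10, 16.
3rd diffs: 6, 6 (constant).
Newton forward-difference form: a_j = -3 + (-3)·C(j-1,1) + 4·C(j-1,2) + 6·C(j-1,3).
Continuing: 82, 159, 270, 421.
Summing j = 1..9 (9 terms) gives 957.

957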